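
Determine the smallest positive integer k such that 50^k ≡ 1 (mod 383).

191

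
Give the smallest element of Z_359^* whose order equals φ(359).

7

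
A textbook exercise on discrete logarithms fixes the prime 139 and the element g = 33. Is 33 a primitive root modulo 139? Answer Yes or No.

No

φ(139) = 139 − 1 = 138 = 2 · 3 · 23.
Test 33^(138/q) mod 139 for each prime factor q of 138:
33^69 ≡ 138 (mod 139)  [q = 2: ≢ 1 ✓]
33^46 ≡ 1 (mod 139)  [q = 3: ≡ 1 ✗]
33^6 ≡ 65 (mod 139)  [q = 23: ≢ 1 ✓]
33^46 ≡ 1 shows ord(33) | 46, strictly less than φ(139); not a primitive root.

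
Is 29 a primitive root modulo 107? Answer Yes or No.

No

φ(107) = 107 − 1 = 106 = 2 · 53.
It suffices to check that the order of 29 is not a proper divisor of 106: compute 29^(106/q) for q ∈ {2, 53}.
29^53 ≡ 1 (mod 107)  [q = 2: ≡ 1 ✗]
29^2 ≡ 92 (mod 107)  [q = 53: ≢ 1 ✓]
The check at q = 2 fails, so 29 generates a proper subgroup.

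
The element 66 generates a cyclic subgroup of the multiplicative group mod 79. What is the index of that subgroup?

The order of 66 must divide φ(79) = 79 − 1 = 78 = 2 · 3 · 13.
Divisors of 78: 1, 2, 3, 6, 13, 26, 39, 78.
Compute 66^d (mod 79) for the divisors d until we hit 1:
66^1 ≡ 66 (mod 79)
66^2 ≡ 11 (mod 79)
66^3 ≡ 15 (mod 79)
66^6 ≡ 67 (mod 79)
66^13 ≡ 24 (mod 79)
66^26 ≡ 23 (mod 79)
66^39 ≡ 78 (mod 79)
66^78 ≡ 1 (mod 79) ✓
Thus |⟨66⟩| = ord(66) = 78.
The index is φ(79) / ord(66) = 78 / 78 = 1.

1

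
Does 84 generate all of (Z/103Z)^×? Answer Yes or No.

Yes

φ(103) = 103 − 1 = 102 = 2 · 3 · 17.
It suffices to check that the order of 84 is not a proper divisor of 102: compute 84^(102/q) for q ∈ {2, 3, 17}.
84^51 ≡ 102 (mod 103)  [q = 2: ≢ 1 ✓]
84^34 ≡ 46 (mod 103)  [q = 3: ≢ 1 ✓]
84^6 ≡ 13 (mod 103)  [q = 17: ≢ 1 ✓]
Every test exponent gives a nontrivial residue, hence 84 generates the full group.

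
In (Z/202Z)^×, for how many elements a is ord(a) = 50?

20

φ(202) = φ(2)·φ(101) = 1·100 = 100 = 2^2 · 5^2.
Since (Z/202Z)^× is cyclic of order 100, the number of elements of order d is φ(d) when d | 100 and 0 otherwise.
50 = 2 · 5^2 divides 100, and φ(50) = 20.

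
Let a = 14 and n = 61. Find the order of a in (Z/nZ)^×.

By Lagrange's theorem, ord_61(14) divides φ(61) = 61 − 1 = 60 = 2^2 · 3 · 5.
Divisors of 60: 1, 2, 3, 4, 5, 6, 10, 12, 15, 20, 30, 60.
Check 14^d mod 61 for each divisor in increasing order:
14^1 ≡ 14 (mod 61)
14^2 ≡ 13 (mod 61)
14^3 ≡ 60 (mod 61)
14^4 ≡ 47 (mod 61)
14^5 ≡ 48 (mod 61)
14^6 ≡ 1 (mod 61) ✓
The smallest such exponent is 6, so the order of 14 is 6.

6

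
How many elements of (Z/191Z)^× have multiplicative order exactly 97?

φ(191) = 191 − 1 = 190 = 2 · 5 · 19.
(Z/191Z)^× is cyclic (|G| = 190); a cyclic group of order m has exactly φ(d) elements of each order d | m, and none otherwise.
97 does not divide 190, so no element of (Z/191Z)^× has order 97.

0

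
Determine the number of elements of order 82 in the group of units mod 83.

40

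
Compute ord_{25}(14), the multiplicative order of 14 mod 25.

10

Since 14 ∈ (Z/25Z)^×, its order divides φ(25) = φ(5^2) = 5·(5−1) = 20 = 2^2 · 5.
Divisors of 20: 1, 2, 4, 5, 10, 20.
Test each divisor d:
14^1 ≡ 14
14^2 ≡ 21
14^4 ≡ 16
14^5 ≡ 24
14^10 ≡ 1
The smallest such exponent is 10, so the order of 14 is 10.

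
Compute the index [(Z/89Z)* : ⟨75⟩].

1

The order of 75 must divide φ(89) = 89 − 1 = 88 = 2^3 · 11.
Divisors of 88: 1, 2, 4, 8, 11, 22, 44, 88.
Test each divisor d:
75^1 ≡ 75 (mod 89)
75^2 ≡ 18 (mod 89)
75^4 ≡ 57 (mod 89)
75^8 ≡ 45 (mod 89)
75^11 ≡ 52 (mod 89)
75^22 ≡ 34 (mod 89)
75^44 ≡ 88 (mod 89)
75^88 ≡ 1 (mod 89) ✓
The order of 75 is 88, so the subgroup it generates has 88 elements.
[(Z/89Z)^× : ⟨75⟩] = 88/88 = 1.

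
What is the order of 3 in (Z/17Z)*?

16

Since 3 ∈ (Z/17Z)^×, its order divides φ(17) = 17 − 1 = 16 = 2^4.
Divisors of 16: 1, 2, 4, 8, 16.
Check 3^d mod 17 for each divisor in increasing order:
3^1 ≡ 3 (mod 17)
3^2 ≡ 9 (mod 17)
3^4 ≡ 13 (mod 17)
3^8 ≡ 16 (mod 17)
3^16 ≡ 1 (mod 17) ✓
The smallest such exponent is 16, so the order of 3 is 16.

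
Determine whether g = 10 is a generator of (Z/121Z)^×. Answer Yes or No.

No

φ(121) = φ(11^2) = 11·(11−1) = 110 = 2 · 5 · 11.
Test 10^(110/q) mod 121 for each prime factor q of 110:
10^55 ≡ 120 (mod 121)  [q = 2: ≢ 1 ✓]
10^22 ≡ 1 (mod 121)  [q = 5: ≡ 1 ✗]
10^10 ≡ 12 (mod 121)  [q = 11: ≢ 1 ✓]
The check at q = 5 fails, so 10 generates a proper subgroup.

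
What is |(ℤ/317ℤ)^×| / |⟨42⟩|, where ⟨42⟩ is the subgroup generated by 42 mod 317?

ord(42) | φ(317) = 317 − 1 = 316 = 2^2 · 79.
Divisors of 316: 1, 2, 4, 79, 158, 316.
Check 42^d mod 317 for each divisor in increasing order:
42^1 ≡ 42 (mod 317)
42^2 ≡ 179 (mod 317)
42^4 ≡ 24 (mod 317)
42^79 ≡ 1 (mod 317) ✓
The order of 42 is 79, so the subgroup it generates has 79 elements.
Index = |(Z/317Z)^×| / |⟨42⟩| = 316 / 79 = 4.

4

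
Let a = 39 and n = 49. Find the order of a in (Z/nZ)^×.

21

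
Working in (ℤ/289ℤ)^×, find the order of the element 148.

Since 148 ∈ (Z/289Z)^×, its order divides φ(289) = φ(17^2) = 17·(17−1) = 272 = 2^4 · 17.
Divisors of 272: 1, 2, 4, 8, 16, 17, 34, 68, 136, 272.
Evaluate successive powers at the divisors of 272:
148^1 ≡ 148 (mod 289)
148^2 ≡ 229 (mod 289)
148^4 ≡ 132 (mod 289)
148^8 ≡ 84 (mod 289)
148^16 ≡ 120 (mod 289)
148^17 ≡ 131 (mod 289)
148^34 ≡ 110 (mod 289)
148^68 ≡ 251 (mod 289)
148^136 ≡ 288 (mod 289)
148^272 ≡ 1 (mod 289) ✓
So ord_289(148) = 272.

272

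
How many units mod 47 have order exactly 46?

22

φ(47) = 47 − 1 = 46 = 2 · 23.
Since (Z/47Z)^× is cyclic of order 46, the number of elements of order d is φ(d) when d | 46 and 0 otherwise.
46 = 2 · 23 divides 46, and φ(46) = 22.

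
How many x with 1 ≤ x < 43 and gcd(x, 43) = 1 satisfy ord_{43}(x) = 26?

φ(43) = 43 − 1 = 42 = 2 · 3 · 7.
(Z/43Z)^× is cyclic (|G| = 42); a cyclic group of order m has exactly φ(d) elements of each order d | m, and none otherwise.
26 does not divide 42, so no element of (Z/43Z)^× has order 26.

0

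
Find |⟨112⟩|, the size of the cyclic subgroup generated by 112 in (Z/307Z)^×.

ord(112) | φ(307) = 307 − 1 = 306 = 2 · 3^2 · 17.
Divisors of 306: 1, 2, 3, 6, 9, 17, 18, 34, 51, 102, 153, 306.
Evaluate successive powers at the divisors of 306:
112^1 ≡ 112 (mod 307)
112^2 ≡ 264 (mod 307)
112^3 ≡ 96 (mod 307)
112^6 ≡ 6 (mod 307)
112^9 ≡ 269 (mod 307)
112^17 ≡ 287 (mod 307)
112^18 ≡ 216 (mod 307)
112^34 ≡ 93 (mod 307)
112^51 ≡ 289 (mod 307)
112^102 ≡ 17 (mod 307)
112^153 ≡ 1 (mod 307) ✓
So ord_307(112) = 153.

153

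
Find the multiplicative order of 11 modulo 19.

The order of 11 must divide φ(19) = 19 − 1 = 18 = 2 · 3^2.
Divisors of 18: 1, 2, 3, 6, 9, 18.
Compute 11^d (mod 19) for the divisors d until we hit 1:
11^1 ≡ 11 (mod 19)
11^2 ≡ 7 (mod 19)
11^3 ≡ 1 (mod 19) ✓
So ord_19(11) = 3.

3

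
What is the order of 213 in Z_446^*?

By Lagrange's theorem, ord_446(213) divides φ(446) = φ(2)·φ(223) = 1·222 = 222 = 2 · 3 · 37.
Divisors of 222: 1, 2, 3, 6, 37, 74, 111, 222.
Test each divisor d:
213^1 ≡ 213 (mod 446)
213^2 ≡ 323 (mod 446)
213^3 ≡ 115 (mod 446)
213^6 ≡ 291 (mod 446)
213^37 ≡ 183 (mod 446)
213^74 ≡ 39 (mod 446)
213^111 ≡ 1 (mod 446) ✓
The smallest such exponent is 111, so the order of 213 is 111.

111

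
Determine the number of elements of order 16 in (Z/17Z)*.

8

φ(17) = 17 − 1 = 16 = 2^4.
(Z/17Z)^× is cyclic (|G| = 16); a cyclic group of order m has exactly φ(d) elements of each order d | m, and none otherwise.
16 = 2^4 divides 16, and φ(16) = 8.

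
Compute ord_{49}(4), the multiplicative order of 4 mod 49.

21

By Lagrange's theorem, ord_49(4) divides φ(49) = φ(7^2) = 7·(7−1) = 42 = 2 · 3 · 7.
Divisors of 42: 1, 2, 3, 6, 7, 14, 21, 42.
Check 4^d mod 49 for each divisor in increasing order:
4^1 ≡ 4
4^2 ≡ 16
4^3 ≡ 15
4^6 ≡ 29
4^7 ≡ 18
4^14 ≡ 30
4^21 ≡ 1
The smallest such exponent is 21, so the order of 4 is 21.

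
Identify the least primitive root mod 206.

5

φ(206) = φ(2)·φ(103) = 1·102 = 102 = 2 · 3 · 17.
Test candidates g = 2, 3, … against the prime factors q ∈ {2, 3, 17} of φ(206): g is a generator iff g^(102/q) ≢ 1 for every such q.
g = 2: gcd(2, 206) = 2 > 1, not a unit — skip.
g = 3: 3^51 ≡ 205; 3^34 ≡ 1 — hits 1, so not a primitive root.
g = 4: gcd(4, 206) = 2 > 1, not a unit — skip.
g = 5: 5^51 ≡ 205; 5^34 ≡ 159; 5^6 ≡ 175 — none is 1, so 5 is a primitive root.
So 5 is the smallest generator of (Z/206Z)^×.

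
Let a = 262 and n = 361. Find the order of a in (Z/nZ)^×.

18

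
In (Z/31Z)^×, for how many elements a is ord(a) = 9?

φ(31) = 31 − 1 = 30 = 2 · 3 · 5.
In a cyclic group of order 30, there are φ(d) elements of order d for each divisor d of 30, and zero for non-divisors.
Here 30 is not a multiple of 9, so there are no elements of order 9.

0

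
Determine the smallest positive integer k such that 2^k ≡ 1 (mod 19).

The order of 2 must divide φ(19) = 19 − 1 = 18 = 2 · 3^2.
Divisors of 18: 1, 2, 3, 6, 9, 18.
Test each divisor d:
2^1 ≡ 2 (mod 19)
2^2 ≡ 4 (mod 19)
2^3 ≡ 8 (mod 19)
2^6 ≡ 7 (mod 19)
2^9 ≡ 18 (mod 19)
2^18 ≡ 1 (mod 19) ✓
Therefore the multiplicative order of 2 modulo 19 is 18.

18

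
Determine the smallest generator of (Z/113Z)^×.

φ(113) = 113 − 1 = 112 = 2^4 · 7.
g is a primitive root iff g^(112/q) ≢ 1 (mod 113) for each prime q ∈ {2, 7}.
g = 2: 2^56 ≡ 1 — hits 1, so not a primitive root.
g = 3: 3^56 ≡ 112; 3^16 ≡ 49 — none is 1, so 3 is a primitive root.
So 3 is the smallest generator of (Z/113Z)^×.

3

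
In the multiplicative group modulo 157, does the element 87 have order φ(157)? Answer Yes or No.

φ(157) = 157 − 1 = 156 = 2^2 · 3 · 13.
It suffices to check that the order of 87 is not a proper divisor of 156: compute 87^(156/q) for q ∈ {2, 3, 13}.
87^78 ≡ 156 (mod 157)  [q = 2: ≢ 1 ✓]
87^52 ≡ 12 (mod 157)  [q = 3: ≢ 1 ✓]
87^12 ≡ 99 (mod 157)  [q = 13: ≢ 1 ✓]
Every test exponent gives a nontrivial residue, hence 87 generates the full group.

Yes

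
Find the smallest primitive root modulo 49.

3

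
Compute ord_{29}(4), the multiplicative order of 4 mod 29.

The order of 4 must divide φ(29) = 29 − 1 = 28 = 2^2 · 7.
Divisors of 28: 1, 2, 4, 7, 14, 28.
Test each divisor d:
4^1 ≡ 4 (mod 29)
4^2 ≡ 16 (mod 29)
4^4 ≡ 24 (mod 29)
4^7 ≡ 28 (mod 29)
4^14 ≡ 1 (mod 29) ✓
Hence ord(4) = 14.

14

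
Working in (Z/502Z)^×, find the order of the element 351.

25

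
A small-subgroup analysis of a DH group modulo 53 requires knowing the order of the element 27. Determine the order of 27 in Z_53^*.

52

ord(27) | φ(53) = 53 − 1 = 52 = 2^2 · 13.
Divisors of 52: 1, 2, 4, 13, 26, 52.
Check 27^d mod 53 for each divisor in increasing order:
27^1 ≡ 27 (mod 53)
27^2 ≡ 40 (mod 53)
27^4 ≡ 10 (mod 53)
27^13 ≡ 23 (mod 53)
27^26 ≡ 52 (mod 53)
27^52 ≡ 1 (mod 53) ✓
Therefore the multiplicative order of 27 modulo 53 is 52.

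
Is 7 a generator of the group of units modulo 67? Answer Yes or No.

Yes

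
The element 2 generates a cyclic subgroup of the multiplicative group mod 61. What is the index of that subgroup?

ord(2) | φ(61) = 61 − 1 = 60 = 2^2 · 3 · 5.
Divisors of 60: 1, 2, 3, 4, 5, 6, 10, 12, 15, 20, 30, 60.
Evaluate successive powers at the divisors of 60:
2^1 ≡ 2 (mod 61)
2^2 ≡ 4 (mod 61)
2^3 ≡ 8 (mod 61)
2^4 ≡ 16 (mod 61)
2^5 ≡ 32 (mod 61)
2^6 ≡ 3 (mod 61)
2^10 ≡ 48 (mod 61)
2^12 ≡ 9 (mod 61)
2^15 ≡ 11 (mod 61)
2^20 ≡ 47 (mod 61)
2^30 ≡ 60 (mod 61)
2^60 ≡ 1 (mod 61) ✓
Thus |⟨2⟩| = ord(2) = 60.
[(Z/61Z)^× : ⟨2⟩] = 60/60 = 1.

1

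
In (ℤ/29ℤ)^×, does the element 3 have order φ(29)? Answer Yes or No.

Yes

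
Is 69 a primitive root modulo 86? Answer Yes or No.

φ(86) = φ(2)·φ(43) = 1·42 = 42 = 2 · 3 · 7.
An element g generates (Z/86Z)^× iff g^(42/q) ≢ 1 (mod 86) for each prime q ∈ {2, 3, 7}.
69^21 ≡ 85 (mod 86)  [q = 2: ≢ 1 ✓]
69^14 ≡ 49 (mod 86)  [q = 3: ≢ 1 ✓]
69^6 ≡ 35 (mod 86)  [q = 7: ≢ 1 ✓]
All checks pass, so 69 has order 42 and is a primitive root modulo 86.

Yes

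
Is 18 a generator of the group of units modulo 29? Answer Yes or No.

Yes

φ(29) = 29 − 1 = 28 = 2^2 · 7.
An element g generates (Z/29Z)^× iff g^(28/q) ≢ 1 (mod 29) for each prime q ∈ {2, 7}.
18^14 ≡ 28 (mod 29)  [q = 2: ≢ 1 ✓]
18^4 ≡ 25 (mod 29)  [q = 7: ≢ 1 ✓]
All checks pass, so 18 has order 28 and is a primitive root modulo 29.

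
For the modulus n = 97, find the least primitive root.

φ(97) = 97 − 1 = 96 = 2^5 · 3.
Test candidates g = 2, 3, … against the prime factors q ∈ {2, 3} of φ(97): g is a generator iff g^(96/q) ≢ 1 for every such q.
g = 2: 2^48 ≡ 1 — hits 1, so not a primitive root.
g = 3: 3^48 ≡ 1 — hits 1, so not a primitive root.
g = 4: 4^48 ≡ 1 — hits 1, so not a primitive root.
g = 5: 5^48 ≡ 96; 5^32 ≡ 35 — none is 1, so 5 is a primitive root.
Hence the least primitive root of 97 is 5.

5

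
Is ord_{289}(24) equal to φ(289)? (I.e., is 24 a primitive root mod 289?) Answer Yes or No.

Yes

φ(289) = φ(17^2) = 17·(17−1) = 272 = 2^4 · 17.
24 is a primitive root mod 289 iff 24^(φ(289)/q) ≢ 1 for every prime q | φ(289), i.e. q ∈ {2, 17}.
24^136 ≡ 288 (mod 289)  [q = 2: ≢ 1 ✓]
24^16 ≡ 256 (mod 289)  [q = 17: ≢ 1 ✓]
Every test exponent gives a nontrivial residue, hence 24 generates the full group.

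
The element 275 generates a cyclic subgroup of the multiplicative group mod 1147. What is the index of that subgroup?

ord(275) | φ(1147) = φ(31·37) = (31−1)·(37−1) = 30·36 = 1080 = 2^3 · 3^3 · 5.
Divisors of 1080: 1, 2, 3, 4, 5, 6, 8, 9, 10, 12, 15, 18, 20, 24, 27, 30, 36, 40, 45, 54, 60, 72, 90, 108, 120, 135, 180, 216, 270, 360, 540, 1080.
Compute 275^d (mod 1147) for the divisors d until we hit 1:
275^1 ≡ 275 (mod 1147)
275^2 ≡ 1070 (mod 1147)
275^3 ≡ 618 (mod 1147)
275^4 ≡ 194 (mod 1147)
275^5 ≡ 588 (mod 1147)
275^6 ≡ 1120 (mod 1147)
275^8 ≡ 932 (mod 1147)
275^9 ≡ 519 (mod 1147)
275^10 ≡ 497 (mod 1147)
275^12 ≡ 729 (mod 1147)
275^15 ≡ 898 (mod 1147)
275^18 ≡ 963 (mod 1147)
275^20 ≡ 404 (mod 1147)
275^24 ≡ 380 (mod 1147)
275^27 ≡ 852 (mod 1147)
275^30 ≡ 63 (mod 1147)
275^36 ≡ 593 (mod 1147)
275^40 ≡ 342 (mod 1147)
275^45 ≡ 371 (mod 1147)
275^54 ≡ 1000 (mod 1147)
275^60 ≡ 528 (mod 1147)
275^72 ≡ 667 (mod 1147)
275^90 ≡ 1 (mod 1147) ✓
The order of 275 is 90, so the subgroup it generates has 90 elements.
The index is φ(1147) / ord(275) = 1080 / 90 = 12.

12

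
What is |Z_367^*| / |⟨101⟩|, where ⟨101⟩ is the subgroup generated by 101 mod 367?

6

Since 101 ∈ (Z/367Z)^×, its order divides φ(367) = 367 − 1 = 366 = 2 · 3 · 61.
Divisors of 366: 1, 2, 3, 6, 61, 122, 183, 366.
Check 101^d mod 367 for each divisor in increasing order:
101^1 ≡ 101 (mod 367)
101^2 ≡ 292 (mod 367)
101^3 ≡ 132 (mod 367)
101^6 ≡ 175 (mod 367)
101^61 ≡ 1 (mod 367) ✓
The order of 101 is 61, so the subgroup it generates has 61 elements.
[(Z/367Z)^× : ⟨101⟩] = 366/61 = 6.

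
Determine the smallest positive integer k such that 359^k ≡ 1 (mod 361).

171

By Lagrange's theorem, ord_361(359) divides φ(361) = φ(19^2) = 19·(19−1) = 342 = 2 · 3^2 · 19.
Divisors of 342: 1, 2, 3, 6, 9, 18, 19, 38, 57, 114, 171, 342.
Evaluate successive powers at the divisors of 342:
359^1 ≡ 359 (mod 361)
359^2 ≡ 4 (mod 361)
359^3 ≡ 353 (mod 361)
359^6 ≡ 64 (mod 361)
359^9 ≡ 210 (mod 361)
359^18 ≡ 58 (mod 361)
359^19 ≡ 245 (mod 361)
359^38 ≡ 99 (mod 361)
359^57 ≡ 68 (mod 361)
359^114 ≡ 292 (mod 361)
359^171 ≡ 1 (mod 361) ✓
Therefore the multiplicative order of 359 modulo 361 is 171.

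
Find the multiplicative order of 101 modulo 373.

The order of 101 must divide φ(373) = 373 − 1 = 372 = 2^2 · 3 · 31.
Divisors of 372: 1, 2, 3, 4, 6, 12, 31, 62, 93, 124, 186, 372.
Check 101^d mod 373 for each divisor in increasing order:
101^1 ≡ 101
101^2 ≡ 130
101^3 ≡ 75
101^4 ≡ 115
101^6 ≡ 30
101^12 ≡ 154
101^31 ≡ 284
101^62 ≡ 88
101^93 ≡ 1
The smallest such exponent is 93, so the order of 101 is 93.

93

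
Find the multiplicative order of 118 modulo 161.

Since 118 ∈ (Z/161Z)^×, its order divides φ(161) = φ(7·23) = (7−1)·(23−1) = 6·22 = 132 = 2^2 · 3 · 11.
Divisors of 132: 1, 2, 3, 4, 6, 11, 12, 22, 33, 44, 66, 132.
Test each divisor d:
118^1 ≡ 118
118^2 ≡ 78
118^3 ≡ 27
118^4 ≡ 127
118^6 ≡ 85
118^11 ≡ 139
118^12 ≡ 141
118^22 ≡ 1
Therefore the multiplicative order of 118 modulo 161 is 22.

22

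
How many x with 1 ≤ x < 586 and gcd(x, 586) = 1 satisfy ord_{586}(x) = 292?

144

φ(586) = φ(2)·φ(293) = 1·292 = 292 = 2^2 · 73.
In a cyclic group of order 292, there are φ(d) elements of order d for each divisor d of 292, and zero for non-divisors.
292 = 2^2 · 73 divides 292, and φ(292) = 144.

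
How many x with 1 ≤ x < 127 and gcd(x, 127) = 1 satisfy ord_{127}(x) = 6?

φ(127) = 127 − 1 = 126 = 2 · 3^2 · 7.
Since (Z/127Z)^× is cyclic of order 126, the number of elements of order d is φ(d) when d | 126 and 0 otherwise.
6 = 2 · 3 divides 126, and φ(6) = 2.

2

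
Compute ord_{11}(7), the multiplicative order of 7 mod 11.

10

Since 7 ∈ (Z/11Z)^×, its order divides φ(11) = 11 − 1 = 10 = 2 · 5.
Divisors of 10: 1, 2, 5, 10.
Check 7^d mod 11 for each divisor in increasing order:
7^1 ≡ 7
7^2 ≡ 5
7^5 ≡ 10
7^10 ≡ 1
Hence ord(7) = 10.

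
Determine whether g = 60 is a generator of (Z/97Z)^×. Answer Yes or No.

Yes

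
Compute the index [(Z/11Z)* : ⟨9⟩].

2

By Lagrange's theorem, ord_11(9) divides φ(11) = 11 − 1 = 10 = 2 · 5.
Divisors of 10: 1, 2, 5, 10.
Evaluate successive powers at the divisors of 10:
9^1 ≡ 9 (mod 11)
9^2 ≡ 4 (mod 11)
9^5 ≡ 1 (mod 11) ✓
So ord_11(9) = 5, hence |⟨9⟩| = 5.
[(Z/11Z)^× : ⟨9⟩] = 10/5 = 2.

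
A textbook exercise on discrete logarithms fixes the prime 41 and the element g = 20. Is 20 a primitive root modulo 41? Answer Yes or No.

No

φ(41) = 41 − 1 = 40 = 2^3 · 5.
It suffices to check that the order of 20 is not a proper divisor of 40: compute 20^(40/q) for q ∈ {2, 5}.
20^20 ≡ 1 (mod 41)  [q = 2: ≡ 1 ✗]
20^8 ≡ 37 (mod 41)  [q = 5: ≢ 1 ✓]
20^20 ≡ 1 shows ord(20) | 20, strictly less than φ(41); not a primitive root.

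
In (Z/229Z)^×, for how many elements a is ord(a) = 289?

0

φ(229) = 229 − 1 = 228 = 2^2 · 3 · 19.
Since (Z/229Z)^× is cyclic of order 228, the number of elements of order d is φ(d) when d | 228 and 0 otherwise.
Since 289 ∤ 228, the count is 0.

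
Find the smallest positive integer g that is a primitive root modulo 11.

2

φ(11) = 11 − 1 = 10 = 2 · 5.
Test candidates g = 2, 3, … against the prime factors q ∈ {2, 5} of φ(11): g is a generator iff g^(10/q) ≢ 1 for every such q.
g = 2: 2^5 ≡ 10; 2^2 ≡ 4 — none is 1, so 2 is a primitive root.
So 2 is the smallest generator of (Z/11Z)^×.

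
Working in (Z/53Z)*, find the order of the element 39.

52

The order of 39 must divide φ(53) = 53 − 1 = 52 = 2^2 · 13.
Divisors of 52: 1, 2, 4, 13, 26, 52.
Evaluate successive powers at the divisors of 52:
39^1 ≡ 39 (mod 53)
39^2 ≡ 37 (mod 53)
39^4 ≡ 44 (mod 53)
39^13 ≡ 30 (mod 53)
39^26 ≡ 52 (mod 53)
39^52 ≡ 1 (mod 53) ✓
Therefore the multiplicative order of 39 modulo 53 is 52.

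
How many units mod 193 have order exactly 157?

0

φ(193) = 193 − 1 = 192 = 2^6 · 3.
(Z/193Z)^× is cyclic (|G| = 192); a cyclic group of order m has exactly φ(d) elements of each order d | m, and none otherwise.
Since 157 ∤ 192, the count is 0.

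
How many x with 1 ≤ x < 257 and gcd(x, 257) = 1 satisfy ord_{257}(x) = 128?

64

φ(257) = 257 − 1 = 256 = 2^8.
In a cyclic group of order 256, there are φ(d) elements of order d for each divisor d of 256, and zero for non-divisors.
128 = 2^7 divides 256, and φ(128) = 64.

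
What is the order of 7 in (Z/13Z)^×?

ord(7) | φ(13) = 13 − 1 = 12 = 2^2 · 3.
Divisors of 12: 1, 2, 3, 4, 6, 12.
Test each divisor d:
7^1 ≡ 7 (mod 13)
7^2 ≡ 10 (mod 13)
7^3 ≡ 5 (mod 13)
7^4 ≡ 9 (mod 13)
7^6 ≡ 12 (mod 13)
7^12 ≡ 1 (mod 13) ✓
So ord_13(7) = 12.

12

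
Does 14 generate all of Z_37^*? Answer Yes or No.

No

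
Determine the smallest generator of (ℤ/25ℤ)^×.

φ(25) = φ(5^2) = 5·(5−1) = 20 = 2^2 · 5.
g is a primitive root iff g^(20/q) ≢ 1 (mod 25) for each prime q ∈ {2, 5}.
g = 2: 2^10 ≡ 24; 2^4 ≡ 16 — none is 1, so 2 is a primitive root.
Hence the least primitive root of 25 is 2.

2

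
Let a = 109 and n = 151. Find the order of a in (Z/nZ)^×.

150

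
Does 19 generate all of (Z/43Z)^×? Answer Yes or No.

Yes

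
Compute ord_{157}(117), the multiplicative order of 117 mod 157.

78

By Lagrange's theorem, ord_157(117) divides φ(157) = 157 − 1 = 156 = 2^2 · 3 · 13.
Divisors of 156: 1, 2, 3, 4, 6, 12, 13, 26, 39, 52, 78, 156.
Test each divisor d:
117^1 ≡ 117
117^2 ≡ 30
117^3 ≡ 56
117^4 ≡ 115
117^6 ≡ 153
117^12 ≡ 16
117^13 ≡ 145
117^26 ≡ 144
117^39 ≡ 156
117^52 ≡ 12
117^78 ≡ 1
The smallest such exponent is 78, so the order of 117 is 78.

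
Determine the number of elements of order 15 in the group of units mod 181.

8

φ(181) = 181 − 1 = 180 = 2^2 · 3^2 · 5.
(Z/181Z)^× is cyclic (|G| = 180); a cyclic group of order m has exactly φ(d) elements of each order d | m, and none otherwise.
15 = 3 · 5 divides 180, and φ(15) = 8.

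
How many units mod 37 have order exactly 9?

φ(37) = 37 − 1 = 36 = 2^2 · 3^2.
(Z/37Z)^× is cyclic (|G| = 36); a cyclic group of order m has exactly φ(d) elements of each order d | m, and none otherwise.
9 = 3^2 divides 36, and φ(9) = 6.

6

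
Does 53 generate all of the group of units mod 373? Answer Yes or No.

φ(373) = 373 − 1 = 372 = 2^2 · 3 · 31.
Test 53^(372/q) mod 373 for each prime factor q of 372:
53^186 ≡ 372 (mod 373)  [q = 2: ≢ 1 ✓]
53^124 ≡ 284 (mod 373)  [q = 3: ≢ 1 ✓]
53^12 ≡ 12 (mod 373)  [q = 31: ≢ 1 ✓]
All checks pass, so 53 has order 372 and is a primitive root modulo 373.

Yes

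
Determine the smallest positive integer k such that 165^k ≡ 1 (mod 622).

62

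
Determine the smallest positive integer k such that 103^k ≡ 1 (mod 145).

28

ord(103) | φ(145) = φ(5·29) = (5−1)·(29−1) = 4·28 = 112 = 2^4 · 7.
Divisors of 112: 1, 2, 4, 7, 8, 14, 16, 28, 56, 112.
Test each divisor d:
103^1 ≡ 103 (mod 145)
103^2 ≡ 24 (mod 145)
103^4 ≡ 141 (mod 145)
103^7 ≡ 117 (mod 145)
103^8 ≡ 16 (mod 145)
103^14 ≡ 59 (mod 145)
103^16 ≡ 111 (mod 145)
103^28 ≡ 1 (mod 145) ✓
Therefore the multiplicative order of 103 modulo 145 is 28.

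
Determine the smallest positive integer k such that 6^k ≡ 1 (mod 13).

The order of 6 must divide φ(13) = 13 − 1 = 12 = 2^2 · 3.
Divisors of 12: 1, 2, 3, 4, 6, 12.
Test each divisor d:
6^1 ≡ 6
6^2 ≡ 10
6^3 ≡ 8
6^4 ≡ 9
6^6 ≡ 12
6^12 ≡ 1
So ord_13(6) = 12.

12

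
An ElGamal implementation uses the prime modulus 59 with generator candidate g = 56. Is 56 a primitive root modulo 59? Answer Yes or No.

φ(59) = 59 − 1 = 58 = 2 · 29.
56 is a primitive root mod 59 iff 56^(φ(59)/q) ≢ 1 for every prime q | φ(59), i.e. q ∈ {2, 29}.
56^29 ≡ 58 (mod 59)  [q = 2: ≢ 1 ✓]
56^2 ≡ 9 (mod 59)  [q = 29: ≢ 1 ✓]
Every test exponent gives a nontrivial residue, hence 56 generates the full group.

Yes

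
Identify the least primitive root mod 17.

3

φ(17) = 17 − 1 = 16 = 2^4.
g is a primitive root iff g^(16/q) ≢ 1 (mod 17) for each prime q ∈ {2}.
g = 2: 2^8 ≡ 1 — hits 1, so not a primitive root.
g = 3: 3^8 ≡ 16 — none is 1, so 3 is a primitive root.
Hence the least primitive root of 17 is 3.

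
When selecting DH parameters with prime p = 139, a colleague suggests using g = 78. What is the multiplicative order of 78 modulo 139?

By Lagrange's theorem, ord_139(78) divides φ(139) = 139 − 1 = 138 = 2 · 3 · 23.
Divisors of 138: 1, 2, 3, 6, 23, 46, 69, 138.
Compute 78^d (mod 139) for the divisors d until we hit 1:
78^1 ≡ 78 (mod 139)
78^2 ≡ 107 (mod 139)
78^3 ≡ 6 (mod 139)
78^6 ≡ 36 (mod 139)
78^23 ≡ 42 (mod 139)
78^46 ≡ 96 (mod 139)
78^69 ≡ 1 (mod 139) ✓
Therefore the multiplicative order of 78 modulo 139 is 69.

69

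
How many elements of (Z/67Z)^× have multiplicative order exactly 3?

φ(67) = 67 − 1 = 66 = 2 · 3 · 11.
Since (Z/67Z)^× is cyclic of order 66, the number of elements of order d is φ(d) when d | 66 and 0 otherwise.
3 | 66, and φ(3) = 3 − 1 = 2.

2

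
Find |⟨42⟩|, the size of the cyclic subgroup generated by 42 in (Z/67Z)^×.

22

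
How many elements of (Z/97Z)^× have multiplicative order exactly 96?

φ(97) = 97 − 1 = 96 = 2^5 · 3.
In a cyclic group of order 96, there are φ(d) elements of order d for each divisor d of 96, and zero for non-divisors.
96 = 2^5 · 3 divides 96, and φ(96) = 32.

32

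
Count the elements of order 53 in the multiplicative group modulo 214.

52

φ(214) = φ(2)·φ(107) = 1·106 = 106 = 2 · 53.
Since (Z/214Z)^× is cyclic of order 106, the number of elements of order d is φ(d) when d | 106 and 0 otherwise.
53 | 106, and φ(53) = 53 − 1 = 52.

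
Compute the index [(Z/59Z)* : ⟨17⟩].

ord(17) | φ(59) = 59 − 1 = 58 = 2 · 29.
Divisors of 58: 1, 2, 29, 58.
Evaluate successive powers at the divisors of 58:
17^1 ≡ 17 (mod 59)
17^2 ≡ 53 (mod 59)
17^29 ≡ 1 (mod 59) ✓
The order of 17 is 29, so the subgroup it generates has 29 elements.
The index is φ(59) / ord(17) = 58 / 29 = 2.

2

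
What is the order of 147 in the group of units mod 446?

222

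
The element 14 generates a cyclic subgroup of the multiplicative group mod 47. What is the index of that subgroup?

2

ord(14) | φ(47) = 47 − 1 = 46 = 2 · 23.
Divisors of 46: 1, 2, 23, 46.
Test each divisor d:
14^1 ≡ 14
14^2 ≡ 8
14^23 ≡ 1
The order of 14 is 23, so the subgroup it generates has 23 elements.
Index = |(Z/47Z)^×| / |⟨14⟩| = 46 / 23 = 2.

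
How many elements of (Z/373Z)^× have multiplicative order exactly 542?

φ(373) = 373 − 1 = 372 = 2^2 · 3 · 31.
(Z/373Z)^× is cyclic (|G| = 372); a cyclic group of order m has exactly φ(d) elements of each order d | m, and none otherwise.
Since 542 ∤ 372, the count is 0.

0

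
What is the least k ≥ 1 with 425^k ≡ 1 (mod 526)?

The order of 425 must divide φ(526) = φ(2)·φ(263) = 1·262 = 262 = 2 · 131.
Divisors of 262: 1, 2, 131, 262.
Test each divisor d:
425^1 ≡ 425 (mod 526)
425^2 ≡ 207 (mod 526)
425^131 ≡ 1 (mod 526) ✓
Therefore the multiplicative order of 425 modulo 526 is 131.

131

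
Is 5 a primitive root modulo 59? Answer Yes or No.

No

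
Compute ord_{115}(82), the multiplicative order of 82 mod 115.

44

The order of 82 must divide φ(115) = φ(5·23) = (5−1)·(23−1) = 4·22 = 88 = 2^3 · 11.
Divisors of 88: 1, 2, 4, 8, 11, 22, 44, 88.
Check 82^d mod 115 for each divisor in increasing order:
82^1 ≡ 82
82^2 ≡ 54
82^4 ≡ 41
82^8 ≡ 71
82^11 ≡ 93
82^22 ≡ 24
82^44 ≡ 1
So ord_115(82) = 44.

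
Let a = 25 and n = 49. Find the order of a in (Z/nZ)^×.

21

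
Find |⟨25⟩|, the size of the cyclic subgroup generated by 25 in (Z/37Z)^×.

18

Since 25 ∈ (Z/37Z)^×, its order divides φ(37) = 37 − 1 = 36 = 2^2 · 3^2.
Divisors of 36: 1, 2, 3, 4, 6, 9, 12, 18, 36.
Evaluate successive powers at the divisors of 36:
25^1 ≡ 25 (mod 37)
25^2 ≡ 33 (mod 37)
25^3 ≡ 11 (mod 37)
25^4 ≡ 16 (mod 37)
25^6 ≡ 10 (mod 37)
25^9 ≡ 36 (mod 37)
25^12 ≡ 26 (mod 37)
25^18 ≡ 1 (mod 37) ✓
Therefore the multiplicative order of 25 modulo 37 is 18.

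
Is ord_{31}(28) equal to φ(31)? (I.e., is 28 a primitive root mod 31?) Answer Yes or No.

No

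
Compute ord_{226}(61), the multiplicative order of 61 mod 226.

Since 61 ∈ (Z/226Z)^×, its order divides φ(226) = φ(2)·φ(113) = 1·112 = 112 = 2^4 · 7.
Divisors of 112: 1, 2, 4, 7, 8, 14, 16, 28, 56, 112.
Check 61^d mod 226 for each divisor in increasing order:
61^1 ≡ 61 (mod 226)
61^2 ≡ 105 (mod 226)
61^4 ≡ 177 (mod 226)
61^7 ≡ 69 (mod 226)
61^8 ≡ 141 (mod 226)
61^14 ≡ 15 (mod 226)
61^16 ≡ 219 (mod 226)
61^28 ≡ 225 (mod 226)
61^56 ≡ 1 (mod 226) ✓
Therefore the multiplicative order of 61 modulo 226 is 56.

56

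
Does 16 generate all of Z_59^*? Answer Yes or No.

No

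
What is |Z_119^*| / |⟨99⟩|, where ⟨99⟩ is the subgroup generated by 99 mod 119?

Since 99 ∈ (Z/119Z)^×, its order divides φ(119) = φ(7·17) = (7−1)·(17−1) = 6·16 = 96 = 2^5 · 3.
Divisors of 96: 1, 2, 3, 4, 6, 8, 12, 16, 24, 32, 48, 96.
Evaluate successive powers at the divisors of 96:
99^1 ≡ 99 (mod 119)
99^2 ≡ 43 (mod 119)
99^3 ≡ 92 (mod 119)
99^4 ≡ 64 (mod 119)
99^6 ≡ 15 (mod 119)
99^8 ≡ 50 (mod 119)
99^12 ≡ 106 (mod 119)
99^16 ≡ 1 (mod 119) ✓
Thus |⟨99⟩| = ord(99) = 16.
Index = |(Z/119Z)^×| / |⟨99⟩| = 96 / 16 = 6.

6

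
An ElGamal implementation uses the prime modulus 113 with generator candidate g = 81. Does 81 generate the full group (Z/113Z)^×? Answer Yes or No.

No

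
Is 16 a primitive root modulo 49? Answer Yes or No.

No

φ(49) = φ(7^2) = 7·(7−1) = 42 = 2 · 3 · 7.
Test 16^(42/q) mod 49 for each prime factor q of 42:
16^21 ≡ 1 (mod 49)  [q = 2: ≡ 1 ✗]
16^14 ≡ 18 (mod 49)  [q = 3: ≢ 1 ✓]
16^6 ≡ 8 (mod 49)  [q = 7: ≢ 1 ✓]
16^21 ≡ 1 shows ord(16) | 21, strictly less than φ(49); not a primitive root.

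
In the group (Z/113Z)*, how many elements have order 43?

φ(113) = 113 − 1 = 112 = 2^4 · 7.
(Z/113Z)^× is cyclic (|G| = 112); a cyclic group of order m has exactly φ(d) elements of each order d | m, and none otherwise.
43 does not divide 112, so no element of (Z/113Z)^× has order 43.

0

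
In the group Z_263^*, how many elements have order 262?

130

φ(263) = 263 − 1 = 262 = 2 · 131.
(Z/263Z)^× is cyclic (|G| = 262); a cyclic group of order m has exactly φ(d) elements of each order d | m, and none otherwise.
262 = 2 · 131 divides 262, and φ(262) = 130.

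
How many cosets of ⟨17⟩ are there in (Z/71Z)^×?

7

ord(17) | φ(71) = 71 − 1 = 70 = 2 · 5 · 7.
Divisors of 70: 1, 2, 5, 7, 10, 14, 35, 70.
Check 17^d mod 71 for each divisor in increasing order:
17^1 ≡ 17 (mod 71)
17^2 ≡ 5 (mod 71)
17^5 ≡ 70 (mod 71)
17^7 ≡ 66 (mod 71)
17^10 ≡ 1 (mod 71) ✓
So ord_71(17) = 10, hence |⟨17⟩| = 10.
[(Z/71Z)^× : ⟨17⟩] = 70/10 = 7.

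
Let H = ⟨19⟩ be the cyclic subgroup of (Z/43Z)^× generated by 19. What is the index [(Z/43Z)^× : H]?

By Lagrange's theorem, ord_43(19) divides φ(43) = 43 − 1 = 42 = 2 · 3 · 7.
Divisors of 42: 1, 2, 3, 6, 7, 14, 21, 42.
Check 19^d mod 43 for each divisor in increasing order:
19^1 ≡ 19 (mod 43)
19^2 ≡ 17 (mod 43)
19^3 ≡ 22 (mod 43)
19^6 ≡ 11 (mod 43)
19^7 ≡ 37 (mod 43)
19^14 ≡ 36 (mod 43)
19^21 ≡ 42 (mod 43)
19^42 ≡ 1 (mod 43) ✓
Thus |⟨19⟩| = ord(19) = 42.
[(Z/43Z)^× : ⟨19⟩] = 42/42 = 1.

1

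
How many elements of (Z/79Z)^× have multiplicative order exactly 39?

φ(79) = 79 − 1 = 78 = 2 · 3 · 13.
(Z/79Z)^× is cyclic (|G| = 78); a cyclic group of order m has exactly φ(d) elements of each order d | m, and none otherwise.
39 = 3 · 13 divides 78, and φ(39) = 24.

24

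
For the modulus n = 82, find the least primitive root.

7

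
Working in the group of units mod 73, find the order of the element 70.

The order of 70 must divide φ(73) = 73 − 1 = 72 = 2^3 · 3^2.
Divisors of 72: 1, 2, 3, 4, 6, 8, 9, 12, 18, 24, 36, 72.
Compute 70^d (mod 73) for the divisors d until we hit 1:
70^1 ≡ 70 (mod 73)
70^2 ≡ 9 (mod 73)
70^3 ≡ 46 (mod 73)
70^4 ≡ 8 (mod 73)
70^6 ≡ 72 (mod 73)
70^8 ≡ 64 (mod 73)
70^9 ≡ 27 (mod 73)
70^12 ≡ 1 (mod 73) ✓
So ord_73(70) = 12.

12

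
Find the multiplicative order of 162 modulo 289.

ord(162) | φ(289) = φ(17^2) = 17·(17−1) = 272 = 2^4 · 17.
Divisors of 272: 1, 2, 4, 8, 16, 17, 34, 68, 136, 272.
Compute 162^d (mod 289) for the divisors d until we hit 1:
162^1 ≡ 162 (mod 289)
162^2 ≡ 234 (mod 289)
162^4 ≡ 135 (mod 289)
162^8 ≡ 18 (mod 289)
162^16 ≡ 35 (mod 289)
162^17 ≡ 179 (mod 289)
162^34 ≡ 251 (mod 289)
162^68 ≡ 288 (mod 289)
162^136 ≡ 1 (mod 289) ✓
So ord_289(162) = 136.

136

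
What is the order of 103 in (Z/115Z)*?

44

ord(103) | φ(115) = φ(5·23) = (5−1)·(23−1) = 4·22 = 88 = 2^3 · 11.
Divisors of 88: 1, 2, 4, 8, 11, 22, 44, 88.
Test each divisor d:
103^1 ≡ 103 (mod 115)
103^2 ≡ 29 (mod 115)
103^4 ≡ 36 (mod 115)
103^8 ≡ 31 (mod 115)
103^11 ≡ 22 (mod 115)
103^22 ≡ 24 (mod 115)
103^44 ≡ 1 (mod 115) ✓
So ord_115(103) = 44.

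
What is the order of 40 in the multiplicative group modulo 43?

By Lagrange's theorem, ord_43(40) divides φ(43) = 43 − 1 = 42 = 2 · 3 · 7.
Divisors of 42: 1, 2, 3, 6, 7, 14, 21, 42.
Compute 40^d (mod 43) for the divisors d until we hit 1:
40^1 ≡ 40 (mod 43)
40^2 ≡ 9 (mod 43)
40^3 ≡ 16 (mod 43)
40^6 ≡ 41 (mod 43)
40^7 ≡ 6 (mod 43)
40^14 ≡ 36 (mod 43)
40^21 ≡ 1 (mod 43) ✓
Hence ord(40) = 21.

21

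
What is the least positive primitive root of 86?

3

φ(86) = φ(2)·φ(43) = 1·42 = 42 = 2 · 3 · 7.
Test candidates g = 2, 3, … against the prime factors q ∈ {2, 3, 7} of φ(86): g is a generator iff g^(42/q) ≢ 1 for every such q.
g = 2: gcd(2, 86) = 2 > 1, not a unit — skip.
g = 3: 3^21 ≡ 85; 3^14 ≡ 79; 3^6 ≡ 41 — none is 1, so 3 is a primitive root.
The smallest primitive root modulo 86 is 3.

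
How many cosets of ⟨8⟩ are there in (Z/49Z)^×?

6

The order of 8 must divide φ(49) = φ(7^2) = 7·(7−1) = 42 = 2 · 3 · 7.
Divisors of 42: 1, 2, 3, 6, 7, 14, 21, 42.
Test each divisor d:
8^1 ≡ 8 (mod 49)
8^2 ≡ 15 (mod 49)
8^3 ≡ 22 (mod 49)
8^6 ≡ 43 (mod 49)
8^7 ≡ 1 (mod 49) ✓
So ord_49(8) = 7, hence |⟨8⟩| = 7.
[(Z/49Z)^× : ⟨8⟩] = 42/7 = 6.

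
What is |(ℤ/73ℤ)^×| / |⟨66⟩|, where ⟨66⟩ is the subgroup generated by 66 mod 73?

By Lagrange's theorem, ord_73(66) divides φ(73) = 73 − 1 = 72 = 2^3 · 3^2.
Divisors of 72: 1, 2, 3, 4, 6, 8, 9, 12, 18, 24, 36, 72.
Evaluate successive powers at the divisors of 72:
66^1 ≡ 66
66^2 ≡ 49
66^3 ≡ 22
66^4 ≡ 65
66^6 ≡ 46
66^8 ≡ 64
66^9 ≡ 63
66^12 ≡ 72
66^18 ≡ 27
66^24 ≡ 1
Thus |⟨66⟩| = ord(66) = 24.
Index = |(Z/73Z)^×| / |⟨66⟩| = 72 / 24 = 3.

3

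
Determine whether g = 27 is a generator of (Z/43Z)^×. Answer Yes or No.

No

φ(43) = 43 − 1 = 42 = 2 · 3 · 7.
An element g generates (Z/43Z)^× iff g^(42/q) ≢ 1 (mod 43) for each prime q ∈ {2, 3, 7}.
27^21 ≡ 42 (mod 43)  [q = 2: ≢ 1 ✓]
27^14 ≡ 1 (mod 43)  [q = 3: ≡ 1 ✗]
27^6 ≡ 35 (mod 43)  [q = 7: ≢ 1 ✓]
27^14 ≡ 1 shows ord(27) | 14, strictly less than φ(43); not a primitive root.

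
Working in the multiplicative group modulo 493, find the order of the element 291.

By Lagrange's theorem, ord_493(291) divides φ(493) = φ(17·29) = (17−1)·(29−1) = 16·28 = 448 = 2^6 · 7.
Divisors of 448: 1, 2, 4, 7, 8, 14, 16, 28, 32, 56, 64, 112, 224, 448.
Compute 291^d (mod 493) for the divisors d until we hit 1:
291^1 ≡ 291 (mod 493)
291^2 ≡ 378 (mod 493)
291^4 ≡ 407 (mod 493)
291^7 ≡ 349 (mod 493)
291^8 ≡ 1 (mod 493) ✓
Therefore the multiplicative order of 291 modulo 493 is 8.

8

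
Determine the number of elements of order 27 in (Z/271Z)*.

18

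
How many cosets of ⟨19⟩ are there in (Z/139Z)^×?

1

By Lagrange's theorem, ord_139(19) divides φ(139) = 139 − 1 = 138 = 2 · 3 · 23.
Divisors of 138: 1, 2, 3, 6, 23, 46, 69, 138.
Compute 19^d (mod 139) for the divisors d until we hit 1:
19^1 ≡ 19 (mod 139)
19^2 ≡ 83 (mod 139)
19^3 ≡ 48 (mod 139)
19^6 ≡ 80 (mod 139)
19^23 ≡ 97 (mod 139)
19^46 ≡ 96 (mod 139)
19^69 ≡ 138 (mod 139)
19^138 ≡ 1 (mod 139) ✓
So ord_139(19) = 138, hence |⟨19⟩| = 138.
[(Z/139Z)^× : ⟨19⟩] = 138/138 = 1.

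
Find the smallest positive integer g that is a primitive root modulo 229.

6

φ(229) = 229 − 1 = 228 = 2^2 · 3 · 19.
g is a primitive root iff g^(228/q) ≢ 1 (mod 229) for each prime q ∈ {2, 3, 19}.
g = 2: 2^114 ≡ 228; 2^76 ≡ 1 — hits 1, so not a primitive root.
g = 3: 3^114 ≡ 1 — hits 1, so not a primitive root.
g = 4: 4^114 ≡ 1 — hits 1, so not a primitive root.
g = 5: 5^114 ≡ 1 — hits 1, so not a primitive root.
g = 6: 6^114 ≡ 228; 6^76 ≡ 134; 6^12 ≡ 165 — none is 1, so 6 is a primitive root.
The smallest primitive root modulo 229 is 6.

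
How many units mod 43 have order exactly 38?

φ(43) = 43 − 1 = 42 = 2 · 3 · 7.
In a cyclic group of order 42, there are φ(d) elements of order d for each divisor d of 42, and zero for non-divisors.
Since 38 ∤ 42, the count is 0.

0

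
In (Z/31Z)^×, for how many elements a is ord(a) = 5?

4

φ(31) = 31 − 1 = 30 = 2 · 3 · 5.
(Z/31Z)^× is cyclic (|G| = 30); a cyclic group of order m has exactly φ(d) elements of each order d | m, and none otherwise.
5 | 30, and φ(5) = 5 − 1 = 4.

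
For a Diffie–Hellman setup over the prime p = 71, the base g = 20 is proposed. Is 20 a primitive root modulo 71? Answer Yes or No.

φ(71) = 71 − 1 = 70 = 2 · 5 · 7.
20 is a primitive root mod 71 iff 20^(φ(71)/q) ≢ 1 for every prime q | φ(71), i.e. q ∈ {2, 5, 7}.
20^35 ≡ 1 (mod 71)  [q = 2: ≡ 1 ✗]
20^14 ≡ 1 (mod 71)  [q = 5: ≡ 1 ✗]
20^10 ≡ 48 (mod 71)  [q = 7: ≢ 1 ✓]
The check at q = 2 fails, so 20 generates a proper subgroup.

No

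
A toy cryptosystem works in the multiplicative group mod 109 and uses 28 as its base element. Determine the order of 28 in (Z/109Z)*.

ord(28) | φ(109) = 109 − 1 = 108 = 2^2 · 3^3.
Divisors of 108: 1, 2, 3, 4, 6, 9, 12, 18, 27, 36, 54, 108.
Compute 28^d (mod 109) for the divisors d until we hit 1:
28^1 ≡ 28 (mod 109)
28^2 ≡ 21 (mod 109)
28^3 ≡ 43 (mod 109)
28^4 ≡ 5 (mod 109)
28^6 ≡ 105 (mod 109)
28^9 ≡ 46 (mod 109)
28^12 ≡ 16 (mod 109)
28^18 ≡ 45 (mod 109)
28^27 ≡ 108 (mod 109)
28^36 ≡ 63 (mod 109)
28^54 ≡ 1 (mod 109) ✓
So ord_109(28) = 54.

54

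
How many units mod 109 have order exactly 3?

2

φ(109) = 109 − 1 = 108 = 2^2 · 3^3.
Since (Z/109Z)^× is cyclic of order 108, the number of elements of order d is φ(d) when d | 108 and 0 otherwise.
3 | 108, and φ(3) = 3 − 1 = 2.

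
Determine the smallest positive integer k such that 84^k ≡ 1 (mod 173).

Since 84 ∈ (Z/173Z)^×, its order divides φ(173) = 173 − 1 = 172 = 2^2 · 43.
Divisors of 172: 1, 2, 4, 43, 86, 172.
Compute 84^d (mod 173) for the divisors d until we hit 1:
84^1 ≡ 84 (mod 173)
84^2 ≡ 136 (mod 173)
84^4 ≡ 158 (mod 173)
84^43 ≡ 1 (mod 173) ✓
Hence ord(84) = 43.

43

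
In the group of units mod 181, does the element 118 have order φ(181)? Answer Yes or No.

Yes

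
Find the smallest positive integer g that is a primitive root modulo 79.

3

φ(79) = 79 − 1 = 78 = 2 · 3 · 13.
Test candidates g = 2, 3, … against the prime factors q ∈ {2, 3, 13} of φ(79): g is a generator iff g^(78/q) ≢ 1 for every such q.
g = 2: 2^39 ≡ 1 — hits 1, so not a primitive root.
g = 3: 3^39 ≡ 78; 3^26 ≡ 23; 3^6 ≡ 18 — none is 1, so 3 is a primitive root.
The smallest primitive root modulo 79 is 3.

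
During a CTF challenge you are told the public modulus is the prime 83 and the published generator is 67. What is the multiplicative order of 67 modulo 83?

The order of 67 must divide φ(83) = 83 − 1 = 82 = 2 · 41.
Divisors of 82: 1, 2, 41, 82.
Compute 67^d (mod 83) for the divisors d until we hit 1:
67^1 ≡ 67 (mod 83)
67^2 ≡ 7 (mod 83)
67^41 ≡ 82 (mod 83)
67^82 ≡ 1 (mod 83) ✓
The smallest such exponent is 82, so the order of 67 is 82.

82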